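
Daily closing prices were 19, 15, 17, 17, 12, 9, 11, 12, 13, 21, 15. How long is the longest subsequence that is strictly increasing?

Let dp[i] be the length of the longest such subsequence ending at index i:
i:      1  2  3  4  5  6  7  8  9 10 11
a[i]:  19 15 17 17 12  9 11 12 13 21 15
dp:     1  1  2  2  1  1  2  3  4  5  5
Maximum dp value is 5.

5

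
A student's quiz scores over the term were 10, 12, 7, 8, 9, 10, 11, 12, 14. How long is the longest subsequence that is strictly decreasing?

Let dp[i] be the longest strictly decreasing subsequence ending at i:
i:      1  2  3  4  5  6  7  8  9
a[i]:  10 12  7  8  9 10 11 12 14
dp:     1  1  2  2  2  2  2  1  1
Maximum is 2.

2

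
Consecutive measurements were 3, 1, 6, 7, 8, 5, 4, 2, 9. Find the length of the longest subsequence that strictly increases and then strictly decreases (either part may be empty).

inc[i] = longest strictly increasing subsequence ending at i; dec[i] = longest strictly decreasing subsequence starting at i:
i:     1 2 3 4 5 6 7 8 9
a[i]:  3 1 6 7 8 5 4 2 9
inc:   1 1 2 3 4 2 2 2 5
dec:   2 1 4 4 4 3 2 1 1
Best peak at i=5 (value 8): inc=4, dec=4, length 4+4−1 = 7.

7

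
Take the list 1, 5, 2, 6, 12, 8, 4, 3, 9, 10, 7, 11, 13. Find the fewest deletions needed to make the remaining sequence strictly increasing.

Fewest deletions = n − (longest strictly increasing subsequence).
Patience tails:
1 → extends → [1]
5 → extends → [1, 5]
2 → replaces 5 → [1, 2]
6 → extends → [1, 2, 6]
12 → extends → [1, 2, 6, 12]
8 → replaces 12 → [1, 2, 6, 8]
4 → replaces 6 → [1, 2, 4, 8]
3 → replaces 4 → [1, 2, 3, 8]
9 → extends → [1, 2, 3, 8, 9]
10 → extends → [1, 2, 3, 8, 9, 10]
7 → replaces 8 → [1, 2, 3, 7, 9, 10]
11 → extends → [1, 2, 3, 7, 9, 10, 11]
13 → extends → [1, 2, 3, 7, 9, 10, 11, 13]
Longest strictly increasing subsequence has length 8, so deletions = 13 − 8 = 5.

5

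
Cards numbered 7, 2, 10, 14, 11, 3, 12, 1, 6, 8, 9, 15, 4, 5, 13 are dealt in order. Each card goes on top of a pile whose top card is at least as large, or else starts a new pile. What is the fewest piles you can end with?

6

The minimum number of non-increasing subsequences covering a sequence equals the length of its longest strictly increasing subsequence.
LIS length is 6 (e.g. 2, 3, 6, 8, 9, 15), so 6 piles are needed.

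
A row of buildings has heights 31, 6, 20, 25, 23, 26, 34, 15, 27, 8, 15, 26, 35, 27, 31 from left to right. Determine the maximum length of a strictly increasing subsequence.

Let dp[i] be the length of the longest such subsequence ending at index i:
i:      1  2  3  4  5  6  7  8  9 10 11 12 13 14 15
a[i]:  31  6 20 25 23 26 34 15 27  8 15 26 35 27 31
dp:     1  1  2  3  3  4  5  2  5  2  3  4  6  5  6
Maximum dp value is 6.

6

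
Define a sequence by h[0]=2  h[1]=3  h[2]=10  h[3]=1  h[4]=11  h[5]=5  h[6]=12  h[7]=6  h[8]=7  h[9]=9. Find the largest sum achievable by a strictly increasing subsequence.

38

Let S[i] be the best sum of a strictly increasing subsequence ending at i:
i:      0  1  2  3  4  5  6  7  8  9
h[i]:   2  3 10  1 11  5 12  6  7  9
S:      2  5 15  1 26 10 38 16 23 32
Maximum is 38 (e.g. 2 + 3 + 10 + 11 + 12).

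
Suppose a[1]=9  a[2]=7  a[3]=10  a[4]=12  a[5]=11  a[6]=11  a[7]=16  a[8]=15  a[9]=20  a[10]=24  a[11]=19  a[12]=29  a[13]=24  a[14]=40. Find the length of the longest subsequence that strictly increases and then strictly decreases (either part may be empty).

8

inc[i] = longest strictly increasing subsequence ending at i; dec[i] = longest strictly decreasing subsequence starting at i:
i:      1  2  3  4  5  6  7  8  9 10 11 12 13 14
a[i]:   9  7 10 12 11 11 16 15 20 24 19 29 24 40
inc:    1  1  2  3  3  3  4  4  5  6  5  7  6  8
dec:    2  1  1  2  1  1  2  1  2  2  1  2  1  1
Best peak at i=12 (value 29): inc=7, dec=2, length 7+2−1 = 8.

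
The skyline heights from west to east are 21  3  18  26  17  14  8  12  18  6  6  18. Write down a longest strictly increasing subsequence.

Patience tails give the LIS length; then backtrack through the dp parents:
21 → extends → [21]
3 → replaces 21 → [3]
18 → extends → [3, 18]
26 → extends → [3, 18, 26]
17 → replaces 18 → [3, 17, 26]
14 → replaces 17 → [3, 14, 26]
8 → replaces 14 → [3, 8, 26]
12 → replaces 26 → [3, 8, 12]
18 → extends → [3, 8, 12, 18]
6 → replaces 8 → [3, 6, 12, 18]
6 → already a tail → [3, 6, 12, 18]
18 → already a tail → [3, 6, 12, 18]
Length 4; one witness is 3, 8, 12, 18.

3, 8, 12, 18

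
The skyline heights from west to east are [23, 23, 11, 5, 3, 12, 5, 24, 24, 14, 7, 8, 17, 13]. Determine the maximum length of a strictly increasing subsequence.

5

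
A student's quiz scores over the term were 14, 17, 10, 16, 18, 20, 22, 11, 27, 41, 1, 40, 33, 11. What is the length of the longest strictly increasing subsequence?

Track the smallest tail for each achievable length (strict):
14 → extends → [14]
17 → extends → [14, 17]
10 → replaces 14 → [10, 17]
16 → replaces 17 → [10, 16]
18 → extends → [10, 16, 18]
20 → extends → [10, 16, 18, 20]
22 → extends → [10, 16, 18, 20, 22]
11 → replaces 16 → [10, 11, 18, 20, 22]
27 → extends → [10, 11, 18, 20, 22, 27]
41 → extends → [10, 11, 18, 20, 22, 27, 41]
1 → replaces 10 → [1, 11, 18, 20, 22, 27, 41]
40 → replaces 41 → [1, 11, 18, 20, 22, 27, 40]
33 → replaces 40 → [1, 11, 18, 20, 22, 27, 33]
11 → already a tail → [1, 11, 18, 20, 22, 27, 33]
Seven tails, so the longest strictly increasing subsequence has length 7 (e.g. 14, 17, 18, 20, 22, 27, 41).

7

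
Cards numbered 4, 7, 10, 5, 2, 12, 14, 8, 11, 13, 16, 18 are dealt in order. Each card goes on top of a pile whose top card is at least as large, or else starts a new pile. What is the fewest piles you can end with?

Place each on the leftmost legal pile:
4 → new pile 1 (tops now [4])
7 → new pile 2 (tops now [4, 7])
10 → new pile 3 (tops now [4, 7, 10])
5 → pile 2 (tops now [4, 5, 10])
2 → pile 1 (tops now [2, 5, 10])
12 → new pile 4 (tops now [2, 5, 10, 12])
14 → new pile 5 (tops now [2, 5, 10, 12, 14])
8 → pile 3 (tops now [2, 5, 8, 12, 14])
11 → pile 4 (tops now [2, 5, 8, 11, 14])
13 → pile 5 (tops now [2, 5, 8, 11, 13])
16 → new pile 6 (tops now [2, 5, 8, 11, 13, 16])
18 → new pile 7 (tops now [2, 5, 8, 11, 13, 16, 18])
Seven piles.

7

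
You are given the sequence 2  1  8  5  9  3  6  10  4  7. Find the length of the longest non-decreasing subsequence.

4

Let dp[i] be the length of the longest such subsequence ending at index i:
i:      1  2  3  4  5  6  7  8  9 10
a[i]:   2  1  8  5  9  3  6 10  4  7
dp:     1  1  2  2  3  2  3  4  3  4
Maximum dp value is 4.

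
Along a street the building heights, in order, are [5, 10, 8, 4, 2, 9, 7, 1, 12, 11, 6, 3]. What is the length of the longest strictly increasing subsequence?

4

Let dp[i] be the length of the longest such subsequence ending at index i:
i:      1  2  3  4  5  6  7  8  9 10 11 12
a[i]:   5 10  8  4  2  9  7  1 12 11  6  3
dp:     1  2  2  1  1  3  2  1  4  4  2  2
Maximum dp value is 4.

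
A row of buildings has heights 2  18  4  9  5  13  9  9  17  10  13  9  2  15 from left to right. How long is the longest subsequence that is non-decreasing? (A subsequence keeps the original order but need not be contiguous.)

8

Track the smallest tail for each achievable length (allowing ties):
2 → extends → [2]
18 → extends → [2, 18]
4 → replaces 18 → [2, 4]
9 → extends → [2, 4, 9]
5 → replaces 9 → [2, 4, 5]
13 → extends → [2, 4, 5, 13]
9 → replaces 13 → [2, 4, 5, 9]
9 → extends → [2, 4, 5, 9, 9]
17 → extends → [2, 4, 5, 9, 9, 17]
10 → replaces 17 → [2, 4, 5, 9, 9, 10]
13 → extends → [2, 4, 5, 9, 9, 10, 13]
9 → replaces 10 → [2, 4, 5, 9, 9, 9, 13]
2 → replaces 4 → [2, 2, 5, 9, 9, 9, 13]
15 → extends → [2, 2, 5, 9, 9, 9, 13, 15]
Eight tails, so the longest non-decreasing subsequence has length 8 (e.g. 2, 4, 9, 9, 9, 10, 13, 15).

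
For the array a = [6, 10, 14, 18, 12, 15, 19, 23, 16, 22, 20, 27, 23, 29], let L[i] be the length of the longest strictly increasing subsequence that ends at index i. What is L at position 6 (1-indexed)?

dp[i] = 1 + max{dp[j] : j<i, a[j]<a[i]} (or 1 if no such j):
i:      1  2  3  4  5  6  7  8  9 10 11 12 13 14
a[i]:   6 10 14 18 12 15 19 23 16 22 20 27 23 29
dp:     1  2  3  4  3  4  5  6  5  6  6  7  7  8
At index 6 the value is 4.

4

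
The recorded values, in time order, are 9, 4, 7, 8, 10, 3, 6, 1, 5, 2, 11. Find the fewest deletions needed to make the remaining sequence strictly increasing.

6

Fewest deletions = n − (longest strictly increasing subsequence).
Patience tails:
9 → extends → [9]
4 → replaces 9 → [4]
7 → extends → [4, 7]
8 → extends → [4, 7, 8]
10 → extends → [4, 7, 8, 10]
3 → replaces 4 → [3, 7, 8, 10]
6 → replaces 7 → [3, 6, 8, 10]
1 → replaces 3 → [1, 6, 8, 10]
5 → replaces 6 → [1, 5, 8, 10]
2 → replaces 5 → [1, 2, 8, 10]
11 → extends → [1, 2, 8, 10, 11]
Longest strictly increasing subsequence has length 5, so deletions = 11 − 5 = 6.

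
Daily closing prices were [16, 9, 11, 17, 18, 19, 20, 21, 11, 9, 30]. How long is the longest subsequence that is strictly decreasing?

3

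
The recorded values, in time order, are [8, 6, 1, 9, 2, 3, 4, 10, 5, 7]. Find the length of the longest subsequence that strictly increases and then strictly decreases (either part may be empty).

6

inc[i] = longest strictly increasing subsequence ending at i; dec[i] = longest strictly decreasing subsequence starting at i:
i:      1  2  3  4  5  6  7  8  9 10
a[i]:   8  6  1  9  2  3  4 10  5  7
inc:    1  1  1  2  2  3  4  5  5  6
dec:    3  2  1  2  1  1  1  2  1  1
Best peak at i=8 (value 10): inc=5, dec=2, length 5+2−1 = 6.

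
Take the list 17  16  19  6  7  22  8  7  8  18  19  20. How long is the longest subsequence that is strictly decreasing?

4

Let dp[i] be the longest strictly decreasing subsequence ending at i:
i:      1  2  3  4  5  6  7  8  9 10 11 12
a[i]:  17 16 19  6  7 22  8  7  8 18 19 20
dp:     1  2  1  3  3  1  3  4  3  2  2  2
Maximum is 4.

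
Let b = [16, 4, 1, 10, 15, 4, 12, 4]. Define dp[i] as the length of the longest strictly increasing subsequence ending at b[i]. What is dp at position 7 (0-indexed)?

2

dp[i] = 1 + max{dp[j] : j<i, b[j]<b[i]} (or 1 if no such j):
i:      0  1  2  3  4  5  6  7
b[i]:  16  4  1 10 15  4 12  4
dp:     1  1  1  2  3  2  3  2
At index 7 the value is 2.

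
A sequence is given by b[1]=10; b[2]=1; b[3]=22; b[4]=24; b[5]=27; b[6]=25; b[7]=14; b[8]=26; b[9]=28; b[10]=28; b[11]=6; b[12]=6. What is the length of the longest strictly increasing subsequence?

Track the smallest tail for each achievable length (strict):
10 → extends → [10]
1 → replaces 10 → [1]
22 → extends → [1, 22]
24 → extends → [1, 22, 24]
27 → extends → [1, 22, 24, 27]
25 → replaces 27 → [1, 22, 24, 25]
14 → replaces 22 → [1, 14, 24, 25]
26 → extends → [1, 14, 24, 25, 26]
28 → extends → [1, 14, 24, 25, 26, 28]
28 → already a tail → [1, 14, 24, 25, 26, 28]
6 → replaces 14 → [1, 6, 24, 25, 26, 28]
6 → already a tail → [1, 6, 24, 25, 26, 28]
Six tails, so the longest strictly increasing subsequence has length 6 (e.g. 10, 22, 24, 25, 26, 28).

6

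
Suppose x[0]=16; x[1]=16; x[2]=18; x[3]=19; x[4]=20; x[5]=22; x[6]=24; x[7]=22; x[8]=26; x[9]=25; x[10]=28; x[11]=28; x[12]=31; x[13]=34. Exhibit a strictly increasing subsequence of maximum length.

16, 18, 19, 20, 22, 24, 26, 28, 31, 34

Patience tails give the LIS length; then backtrack through the dp parents:
16 → extends → [16]
16 → already a tail → [16]
18 → extends → [16, 18]
19 → extends → [16, 18, 19]
20 → extends → [16, 18, 19, 20]
22 → extends → [16, 18, 19, 20, 22]
24 → extends → [16, 18, 19, 20, 22, 24]
22 → already a tail → [16, 18, 19, 20, 22, 24]
26 → extends → [16, 18, 19, 20, 22, 24, 26]
25 → replaces 26 → [16, 18, 19, 20, 22, 24, 25]
28 → extends → [16, 18, 19, 20, 22, 24, 25, 28]
28 → already a tail → [16, 18, 19, 20, 22, 24, 25, 28]
31 → extends → [16, 18, 19, 20, 22, 24, 25, 28, 31]
34 → extends → [16, 18, 19, 20, 22, 24, 25, 28, 31, 34]
Length 10; one witness is 16, 18, 19, 20, 22, 24, 26, 28, 31, 34.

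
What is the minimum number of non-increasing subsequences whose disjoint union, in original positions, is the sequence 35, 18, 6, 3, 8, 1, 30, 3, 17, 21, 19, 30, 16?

Place each on the leftmost legal pile:
35 → new pile 1 (tops now [35])
18 → pile 1 (tops now [18])
6 → pile 1 (tops now [6])
3 → pile 1 (tops now [3])
8 → new pile 2 (tops now [3, 8])
1 → pile 1 (tops now [1, 8])
30 → new pile 3 (tops now [1, 8, 30])
3 → pile 2 (tops now [1, 3, 30])
17 → pile 3 (tops now [1, 3, 17])
21 → new pile 4 (tops now [1, 3, 17, 21])
19 → pile 4 (tops now [1, 3, 17, 19])
30 → new pile 5 (tops now [1, 3, 17, 19, 30])
16 → pile 3 (tops now [1, 3, 16, 19, 30])
Five piles.

5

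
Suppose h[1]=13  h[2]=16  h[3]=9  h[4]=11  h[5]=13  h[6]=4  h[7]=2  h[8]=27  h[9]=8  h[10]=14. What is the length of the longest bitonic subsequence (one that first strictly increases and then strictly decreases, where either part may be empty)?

5

inc[i] = longest strictly increasing subsequence ending at i; dec[i] = longest strictly decreasing subsequence starting at i:
i:      1  2  3  4  5  6  7  8  9 10
h[i]:  13 16  9 11 13  4  2 27  8 14
inc:    1  2  1  2  3  1  1  4  2  4
dec:    4  4  3  3  3  2  1  2  1  1
Best peak at i=2 (value 16): inc=2, dec=4, length 2+4−1 = 5.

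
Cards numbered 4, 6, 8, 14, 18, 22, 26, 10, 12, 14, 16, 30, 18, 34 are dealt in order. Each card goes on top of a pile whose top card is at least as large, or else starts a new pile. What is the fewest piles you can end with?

Place each on the leftmost legal pile:
4 → new pile 1 (tops now [4])
6 → new pile 2 (tops now [4, 6])
8 → new pile 3 (tops now [4, 6, 8])
14 → new pile 4 (tops now [4, 6, 8, 14])
18 → new pile 5 (tops now [4, 6, 8, 14, 18])
22 → new pile 6 (tops now [4, 6, 8, 14, 18, 22])
26 → new pile 7 (tops now [4, 6, 8, 14, 18, 22, 26])
10 → pile 4 (tops now [4, 6, 8, 10, 18, 22, 26])
12 → pile 5 (tops now [4, 6, 8, 10, 12, 22, 26])
14 → pile 6 (tops now [4, 6, 8, 10, 12, 14, 26])
16 → pile 7 (tops now [4, 6, 8, 10, 12, 14, 16])
30 → new pile 8 (tops now [4, 6, 8, 10, 12, 14, 16, 30])
18 → pile 8 (tops now [4, 6, 8, 10, 12, 14, 16, 18])
34 → new pile 9 (tops now [4, 6, 8, 10, 12, 14, 16, 18, 34])
Nine piles.

9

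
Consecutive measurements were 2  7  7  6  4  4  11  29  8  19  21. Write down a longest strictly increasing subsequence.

2, 7, 11, 19, 21

Patience tails give the LIS length; then backtrack through the dp parents:
2 → extends → [2]
7 → extends → [2, 7]
7 → already a tail → [2, 7]
6 → replaces 7 → [2, 6]
4 → replaces 6 → [2, 4]
4 → already a tail → [2, 4]
11 → extends → [2, 4, 11]
29 → extends → [2, 4, 11, 29]
8 → replaces 11 → [2, 4, 8, 29]
19 → replaces 29 → [2, 4, 8, 19]
21 → extends → [2, 4, 8, 19, 21]
Length 5; one witness is 2, 7, 11, 19, 21.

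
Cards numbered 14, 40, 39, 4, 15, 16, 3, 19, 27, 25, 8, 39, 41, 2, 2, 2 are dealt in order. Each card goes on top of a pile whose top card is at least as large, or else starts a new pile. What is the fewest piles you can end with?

7

The minimum number of non-increasing subsequences covering a sequence equals the length of its longest strictly increasing subsequence.
LIS length is 7 (e.g. 14, 15, 16, 19, 27, 39, 41), so 7 piles are needed.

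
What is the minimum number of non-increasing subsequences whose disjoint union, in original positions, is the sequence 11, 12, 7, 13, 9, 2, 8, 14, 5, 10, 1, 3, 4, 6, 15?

Place each on the leftmost legal pile:
11 → new pile 1 (tops now [11])
12 → new pile 2 (tops now [11, 12])
7 → pile 1 (tops now [7, 12])
13 → new pile 3 (tops now [7, 12, 13])
9 → pile 2 (tops now [7, 9, 13])
2 → pile 1 (tops now [2, 9, 13])
8 → pile 2 (tops now [2, 8, 13])
14 → new pile 4 (tops now [2, 8, 13, 14])
5 → pile 2 (tops now [2, 5, 13, 14])
10 → pile 3 (tops now [2, 5, 10, 14])
1 → pile 1 (tops now [1, 5, 10, 14])
3 → pile 2 (tops now [1, 3, 10, 14])
4 → pile 3 (tops now [1, 3, 4, 14])
6 → pile 4 (tops now [1, 3, 4, 6])
15 → new pile 5 (tops now [1, 3, 4, 6, 15])
Five piles.

5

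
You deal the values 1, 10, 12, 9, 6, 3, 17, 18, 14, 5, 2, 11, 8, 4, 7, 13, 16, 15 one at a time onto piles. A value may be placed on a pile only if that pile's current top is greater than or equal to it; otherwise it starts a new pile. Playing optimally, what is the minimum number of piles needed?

The minimum number of non-increasing subsequences covering a sequence equals the length of its longest strictly increasing subsequence.
LIS length is 6 (e.g. 1, 3, 5, 11, 13, 16), so 6 piles are needed.

6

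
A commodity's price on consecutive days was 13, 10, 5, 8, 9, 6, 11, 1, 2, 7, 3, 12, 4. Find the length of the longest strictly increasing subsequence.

5

Let dp[i] be the length of the longest such subsequence ending at index i:
i:      1  2  3  4  5  6  7  8  9 10 11 12 13
a[i]:  13 10  5  8  9  6 11  1  2  7  3 12  4
dp:     1  1  1  2  3  2  4  1  2  3  3  5  4
Maximum dp value is 5.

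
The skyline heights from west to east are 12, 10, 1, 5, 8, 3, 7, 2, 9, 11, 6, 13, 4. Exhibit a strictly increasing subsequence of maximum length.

1, 5, 8, 9, 11, 13

Patience tails give the LIS length; then backtrack through the dp parents:
12 → extends → [12]
10 → replaces 12 → [10]
1 → replaces 10 → [1]
5 → extends → [1, 5]
8 → extends → [1, 5, 8]
3 → replaces 5 → [1, 3, 8]
7 → replaces 8 → [1, 3, 7]
2 → replaces 3 → [1, 2, 7]
9 → extends → [1, 2, 7, 9]
11 → extends → [1, 2, 7, 9, 11]
6 → replaces 7 → [1, 2, 6, 9, 11]
13 → extends → [1, 2, 6, 9, 11, 13]
4 → replaces 6 → [1, 2, 4, 9, 11, 13]
Length 6; one witness is 1, 5, 8, 9, 11, 13.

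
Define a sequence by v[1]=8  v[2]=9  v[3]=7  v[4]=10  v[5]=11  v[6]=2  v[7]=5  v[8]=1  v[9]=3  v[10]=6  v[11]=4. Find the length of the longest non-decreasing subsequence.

Track the smallest tail for each achievable length (allowing ties):
8 → extends → [8]
9 → extends → [8, 9]
7 → replaces 8 → [7, 9]
10 → extends → [7, 9, 10]
11 → extends → [7, 9, 10, 11]
2 → replaces 7 → [2, 9, 10, 11]
5 → replaces 9 → [2, 5, 10, 11]
1 → replaces 2 → [1, 5, 10, 11]
3 → replaces 5 → [1, 3, 10, 11]
6 → replaces 10 → [1, 3, 6, 11]
4 → replaces 6 → [1, 3, 4, 11]
Four tails, so the longest non-decreasing subsequence has length 4 (e.g. 8, 9, 10, 11).

4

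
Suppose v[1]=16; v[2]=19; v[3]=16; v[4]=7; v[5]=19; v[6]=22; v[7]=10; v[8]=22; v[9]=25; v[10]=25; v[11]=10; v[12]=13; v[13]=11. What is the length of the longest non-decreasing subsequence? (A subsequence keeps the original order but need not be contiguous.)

7

Track the smallest tail for each achievable length (allowing ties):
16 → extends → [16]
19 → extends → [16, 19]
16 → replaces 19 → [16, 16]
7 → replaces 16 → [7, 16]
19 → extends → [7, 16, 19]
22 → extends → [7, 16, 19, 22]
10 → replaces 16 → [7, 10, 19, 22]
22 → extends → [7, 10, 19, 22, 22]
25 → extends → [7, 10, 19, 22, 22, 25]
25 → extends → [7, 10, 19, 22, 22, 25, 25]
10 → replaces 19 → [7, 10, 10, 22, 22, 25, 25]
13 → replaces 22 → [7, 10, 10, 13, 22, 25, 25]
11 → replaces 13 → [7, 10, 10, 11, 22, 25, 25]
Seven tails, so the longest non-decreasing subsequence has length 7 (e.g. 16, 19, 19, 22, 22, 25, 25).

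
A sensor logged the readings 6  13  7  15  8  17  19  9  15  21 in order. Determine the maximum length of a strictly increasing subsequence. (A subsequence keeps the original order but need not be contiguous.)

6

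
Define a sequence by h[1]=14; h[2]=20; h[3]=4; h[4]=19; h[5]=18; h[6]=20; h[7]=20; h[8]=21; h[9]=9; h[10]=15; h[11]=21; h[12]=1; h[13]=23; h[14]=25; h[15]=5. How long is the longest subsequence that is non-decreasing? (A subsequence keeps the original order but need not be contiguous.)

8

Track the smallest tail for each achievable length (allowing ties):
14 → extends → [14]
20 → extends → [14, 20]
4 → replaces 14 → [4, 20]
19 → replaces 20 → [4, 19]
18 → replaces 19 → [4, 18]
20 → extends → [4, 18, 20]
20 → extends → [4, 18, 20, 20]
21 → extends → [4, 18, 20, 20, 21]
9 → replaces 18 → [4, 9, 20, 20, 21]
15 → replaces 20 → [4, 9, 15, 20, 21]
21 → extends → [4, 9, 15, 20, 21, 21]
1 → replaces 4 → [1, 9, 15, 20, 21, 21]
23 → extends → [1, 9, 15, 20, 21, 21, 23]
25 → extends → [1, 9, 15, 20, 21, 21, 23, 25]
5 → replaces 9 → [1, 5, 15, 20, 21, 21, 23, 25]
Eight tails, so the longest non-decreasing subsequence has length 8 (e.g. 14, 20, 20, 20, 21, 21, 23, 25).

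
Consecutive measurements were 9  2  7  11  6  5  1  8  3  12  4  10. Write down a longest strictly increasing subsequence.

Patience tails give the LIS length; then backtrack through the dp parents:
9 → extends → [9]
2 → replaces 9 → [2]
7 → extends → [2, 7]
11 → extends → [2, 7, 11]
6 → replaces 7 → [2, 6, 11]
5 → replaces 6 → [2, 5, 11]
1 → replaces 2 → [1, 5, 11]
8 → replaces 11 → [1, 5, 8]
3 → replaces 5 → [1, 3, 8]
12 → extends → [1, 3, 8, 12]
4 → replaces 8 → [1, 3, 4, 12]
10 → replaces 12 → [1, 3, 4, 10]
Length 4; one witness is 2, 7, 11, 12.

2, 7, 11, 12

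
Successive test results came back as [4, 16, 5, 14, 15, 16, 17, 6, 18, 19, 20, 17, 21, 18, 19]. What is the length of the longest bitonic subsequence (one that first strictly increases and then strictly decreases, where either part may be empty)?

inc[i] = longest strictly increasing subsequence ending at i; dec[i] = longest strictly decreasing subsequence starting at i:
i:      1  2  3  4  5  6  7  8  9 10 11 12 13 14 15
a[i]:   4 16  5 14 15 16 17  6 18 19 20 17 21 18 19
inc:    1  2  2  3  4  5  6  3  7  8  9  6 10  7  8
dec:    1  3  1  2  2  2  2  1  2  2  2  1  2  1  1
Best peak at i=13 (value 21): inc=10, dec=2, length 10+2−1 = 11.

11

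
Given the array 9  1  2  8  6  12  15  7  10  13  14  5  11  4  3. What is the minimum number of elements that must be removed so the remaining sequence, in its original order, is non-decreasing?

Fewest deletions = n − (longest non-decreasing subsequence).
Patience tails:
9 → extends → [9]
1 → replaces 9 → [1]
2 → extends → [1, 2]
8 → extends → [1, 2, 8]
6 → replaces 8 → [1, 2, 6]
12 → extends → [1, 2, 6, 12]
15 → extends → [1, 2, 6, 12, 15]
7 → replaces 12 → [1, 2, 6, 7, 15]
10 → replaces 15 → [1, 2, 6, 7, 10]
13 → extends → [1, 2, 6, 7, 10, 13]
14 → extends → [1, 2, 6, 7, 10, 13, 14]
5 → replaces 6 → [1, 2, 5, 7, 10, 13, 14]
11 → replaces 13 → [1, 2, 5, 7, 10, 11, 14]
4 → replaces 5 → [1, 2, 4, 7, 10, 11, 14]
3 → replaces 4 → [1, 2, 3, 7, 10, 11, 14]
Longest non-decreasing subsequence has length 7, so deletions = 15 − 7 = 8.

8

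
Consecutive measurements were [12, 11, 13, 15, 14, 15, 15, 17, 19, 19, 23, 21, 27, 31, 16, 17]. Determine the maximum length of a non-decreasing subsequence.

11

Track the smallest tail for each achievable length (allowing ties):
12 → extends → [12]
11 → replaces 12 → [11]
13 → extends → [11, 13]
15 → extends → [11, 13, 15]
14 → replaces 15 → [11, 13, 14]
15 → extends → [11, 13, 14, 15]
15 → extends → [11, 13, 14, 15, 15]
17 → extends → [11, 13, 14, 15, 15, 17]
19 → extends → [11, 13, 14, 15, 15, 17, 19]
19 → extends → [11, 13, 14, 15, 15, 17, 19, 19]
23 → extends → [11, 13, 14, 15, 15, 17, 19, 19, 23]
21 → replaces 23 → [11, 13, 14, 15, 15, 17, 19, 19, 21]
27 → extends → [11, 13, 14, 15, 15, 17, 19, 19, 21, 27]
31 → extends → [11, 13, 14, 15, 15, 17, 19, 19, 21, 27, 31]
16 → replaces 17 → [11, 13, 14, 15, 15, 16, 19, 19, 21, 27, 31]
17 → replaces 19 → [11, 13, 14, 15, 15, 16, 17, 19, 21, 27, 31]
Eleven tails, so the longest non-decreasing subsequence has length 11 (e.g. 12, 13, 15, 15, 15, 17, 19, 19, 23, 27, 31).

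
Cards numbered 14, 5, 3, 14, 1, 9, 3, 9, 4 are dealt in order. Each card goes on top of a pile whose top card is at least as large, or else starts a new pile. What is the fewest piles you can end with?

Place each on the leftmost legal pile:
14 → new pile 1 (tops now [14])
5 → pile 1 (tops now [5])
3 → pile 1 (tops now [3])
14 → new pile 2 (tops now [3, 14])
1 → pile 1 (tops now [1, 14])
9 → pile 2 (tops now [1, 9])
3 → pile 2 (tops now [1, 3])
9 → new pile 3 (tops now [1, 3, 9])
4 → pile 3 (tops now [1, 3, 4])
Three piles.

3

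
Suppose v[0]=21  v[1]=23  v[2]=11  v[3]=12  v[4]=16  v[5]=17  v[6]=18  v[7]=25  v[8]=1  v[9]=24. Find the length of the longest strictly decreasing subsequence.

Negate each value so 'decreasing' becomes 'increasing', then run patience tails on the negated sequence:
-21 → extends → [-21]
-23 → replaces -21 → [-23]
-11 → extends → [-23, -11]
-12 → replaces -11 → [-23, -12]
-16 → replaces -12 → [-23, -16]
-17 → replaces -16 → [-23, -17]
-18 → replaces -17 → [-23, -18]
-25 → replaces -23 → [-25, -18]
-1 → extends → [-25, -18, -1]
-24 → replaces -18 → [-25, -24, -1]
Three tails, so the longest strictly decreasing subsequence of the original has length 3.

3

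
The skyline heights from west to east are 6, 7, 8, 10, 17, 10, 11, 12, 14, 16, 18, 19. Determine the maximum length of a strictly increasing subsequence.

10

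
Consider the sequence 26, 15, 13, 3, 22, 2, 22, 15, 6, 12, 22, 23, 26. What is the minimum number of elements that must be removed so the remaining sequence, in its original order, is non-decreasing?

Fewest deletions = n − (longest non-decreasing subsequence).
i:      1  2  3  4  5  6  7  8  9 10 11 12 13
a[i]:  26 15 13  3 22  2 22 15  6 12 22 23 26
dp:     1  1  1  1  2  1  3  2  2  3  4  5  6
max dp = 6, so deletions = 13 − 6 = 7.

7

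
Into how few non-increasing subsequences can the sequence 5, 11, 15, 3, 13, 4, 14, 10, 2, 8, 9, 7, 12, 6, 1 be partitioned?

Place each on the leftmost legal pile:
5 → new pile 1 (tops now [5])
11 → new pile 2 (tops now [5, 11])
15 → new pile 3 (tops now [5, 11, 15])
3 → pile 1 (tops now [3, 11, 15])
13 → pile 3 (tops now [3, 11, 13])
4 → pile 2 (tops now [3, 4, 13])
14 → new pile 4 (tops now [3, 4, 13, 14])
10 → pile 3 (tops now [3, 4, 10, 14])
2 → pile 1 (tops now [2, 4, 10, 14])
8 → pile 3 (tops now [2, 4, 8, 14])
9 → pile 4 (tops now [2, 4, 8, 9])
7 → pile 3 (tops now [2, 4, 7, 9])
12 → new pile 5 (tops now [2, 4, 7, 9, 12])
6 → pile 3 (tops now [2, 4, 6, 9, 12])
1 → pile 1 (tops now [1, 4, 6, 9, 12])
Five piles.

5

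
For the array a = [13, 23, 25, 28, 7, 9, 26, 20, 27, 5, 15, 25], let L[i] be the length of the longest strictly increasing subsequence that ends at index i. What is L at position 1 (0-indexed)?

dp[i] = 1 + max{dp[j] : j<i, a[j]<a[i]} (or 1 if no such j):
i:      0  1  2  3  4  5  6  7  8  9 10 11
a[i]:  13 23 25 28  7  9 26 20 27  5 15 25
dp:     1  2  3  4  1  2  4  3  5  1  3  4
At index 1 the value is 2.

2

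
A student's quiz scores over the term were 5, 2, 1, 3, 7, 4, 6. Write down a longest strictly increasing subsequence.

Patience tails give the LIS length; then backtrack through the dp parents:
5 → extends → [5]
2 → replaces 5 → [2]
1 → replaces 2 → [1]
3 → extends → [1, 3]
7 → extends → [1, 3, 7]
4 → replaces 7 → [1, 3, 4]
6 → extends → [1, 3, 4, 6]
Length 4; one witness is 2, 3, 4, 6.

2, 3, 4, 6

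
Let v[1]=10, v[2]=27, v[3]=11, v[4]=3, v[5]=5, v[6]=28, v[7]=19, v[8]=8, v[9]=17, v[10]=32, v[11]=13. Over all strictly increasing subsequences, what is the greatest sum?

97

Let S[i] be the best sum of a strictly increasing subsequence ending at i:
i:      1  2  3  4  5  6  7  8  9 10 11
v[i]:  10 27 11  3  5 28 19  8 17 32 13
S:     10 37 21  3  8 65 40 16 38 97 34
Maximum is 97 (e.g. 10 + 27 + 28 + 32).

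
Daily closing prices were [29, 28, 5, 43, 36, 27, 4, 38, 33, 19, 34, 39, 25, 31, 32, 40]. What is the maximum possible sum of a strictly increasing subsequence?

182

Let S[i] be the best sum of a strictly increasing subsequence ending at i:
i:       1   2   3   4   5   6   7   8   9  10  11  12  13  14  15  16
a[i]:   29  28   5  43  36  27   4  38  33  19  34  39  25  31  32  40
S:      29  28   5  72  65  32   4 103  65  24  99 142  49  80 112 182
Maximum is 182 (e.g. 29 + 36 + 38 + 39 + 40).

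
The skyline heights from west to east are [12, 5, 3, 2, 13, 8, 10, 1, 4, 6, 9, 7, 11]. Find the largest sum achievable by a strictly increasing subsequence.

Let S[i] be the best sum of a strictly increasing subsequence ending at i:
i:      1  2  3  4  5  6  7  8  9 10 11 12 13
a[i]:  12  5  3  2 13  8 10  1  4  6  9  7 11
S:     12  5  3  2 25 13 23  1  7 13 22 20 34
Maximum is 34 (e.g. 5 + 8 + 10 + 11).

34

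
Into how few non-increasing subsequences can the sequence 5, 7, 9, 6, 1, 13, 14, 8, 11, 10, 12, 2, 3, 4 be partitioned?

5

Place each on the leftmost legal pile:
5 → new pile 1 (tops now [5])
7 → new pile 2 (tops now [5, 7])
9 → new pile 3 (tops now [5, 7, 9])
6 → pile 2 (tops now [5, 6, 9])
1 → pile 1 (tops now [1, 6, 9])
13 → new pile 4 (tops now [1, 6, 9, 13])
14 → new pile 5 (tops now [1, 6, 9, 13, 14])
8 → pile 3 (tops now [1, 6, 8, 13, 14])
11 → pile 4 (tops now [1, 6, 8, 11, 14])
10 → pile 4 (tops now [1, 6, 8, 10, 14])
12 → pile 5 (tops now [1, 6, 8, 10, 12])
2 → pile 2 (tops now [1, 2, 8, 10, 12])
3 → pile 3 (tops now [1, 2, 3, 10, 12])
4 → pile 4 (tops now [1, 2, 3, 4, 12])
Five piles.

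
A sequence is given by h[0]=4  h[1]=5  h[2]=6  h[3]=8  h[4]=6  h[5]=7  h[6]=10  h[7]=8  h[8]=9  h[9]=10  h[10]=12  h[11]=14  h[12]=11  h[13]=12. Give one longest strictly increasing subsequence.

Patience tails give the LIS length; then backtrack through the dp parents:
4 → extends → [4]
5 → extends → [4, 5]
6 → extends → [4, 5, 6]
8 → extends → [4, 5, 6, 8]
6 → already a tail → [4, 5, 6, 8]
7 → replaces 8 → [4, 5, 6, 7]
10 → extends → [4, 5, 6, 7, 10]
8 → replaces 10 → [4, 5, 6, 7, 8]
9 → extends → [4, 5, 6, 7, 8, 9]
10 → extends → [4, 5, 6, 7, 8, 9, 10]
12 → extends → [4, 5, 6, 7, 8, 9, 10, 12]
14 → extends → [4, 5, 6, 7, 8, 9, 10, 12, 14]
11 → replaces 12 → [4, 5, 6, 7, 8, 9, 10, 11, 14]
12 → replaces 14 → [4, 5, 6, 7, 8, 9, 10, 11, 12]
Length 9; one witness is 4, 5, 6, 7, 8, 9, 10, 12, 14.

4, 5, 6, 7, 8, 9, 10, 12, 14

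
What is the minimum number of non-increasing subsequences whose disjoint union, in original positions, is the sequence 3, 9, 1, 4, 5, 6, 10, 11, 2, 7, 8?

6

Place each on the leftmost legal pile:
3 → new pile 1 (tops now [3])
9 → new pile 2 (tops now [3, 9])
1 → pile 1 (tops now [1, 9])
4 → pile 2 (tops now [1, 4])
5 → new pile 3 (tops now [1, 4, 5])
6 → new pile 4 (tops now [1, 4, 5, 6])
10 → new pile 5 (tops now [1, 4, 5, 6, 10])
11 → new pile 6 (tops now [1, 4, 5, 6, 10, 11])
2 → pile 2 (tops now [1, 2, 5, 6, 10, 11])
7 → pile 5 (tops now [1, 2, 5, 6, 7, 11])
8 → pile 6 (tops now [1, 2, 5, 6, 7, 8])
Six piles.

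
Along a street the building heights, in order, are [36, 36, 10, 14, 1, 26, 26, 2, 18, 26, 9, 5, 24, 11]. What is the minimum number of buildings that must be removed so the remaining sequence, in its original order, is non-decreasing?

Fewest deletions = n − (longest non-decreasing subsequence).
Patience tails:
36 → extends → [36]
36 → extends → [36, 36]
10 → replaces 36 → [10, 36]
14 → replaces 36 → [10, 14]
1 → replaces 10 → [1, 14]
26 → extends → [1, 14, 26]
26 → extends → [1, 14, 26, 26]
2 → replaces 14 → [1, 2, 26, 26]
18 → replaces 26 → [1, 2, 18, 26]
26 → extends → [1, 2, 18, 26, 26]
9 → replaces 18 → [1, 2, 9, 26, 26]
5 → replaces 9 → [1, 2, 5, 26, 26]
24 → replaces 26 → [1, 2, 5, 24, 26]
11 → replaces 24 → [1, 2, 5, 11, 26]
Longest non-decreasing subsequence has length 5, so deletions = 14 − 5 = 9.

9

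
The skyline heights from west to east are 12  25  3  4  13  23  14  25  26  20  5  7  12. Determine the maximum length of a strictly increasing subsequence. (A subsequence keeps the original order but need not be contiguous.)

Track the smallest tail for each achievable length (strict):
12 → extends → [12]
25 → extends → [12, 25]
3 → replaces 12 → [3, 25]
4 → replaces 25 → [3, 4]
13 → extends → [3, 4, 13]
23 → extends → [3, 4, 13, 23]
14 → replaces 23 → [3, 4, 13, 14]
25 → extends → [3, 4, 13, 14, 25]
26 → extends → [3, 4, 13, 14, 25, 26]
20 → replaces 25 → [3, 4, 13, 14, 20, 26]
5 → replaces 13 → [3, 4, 5, 14, 20, 26]
7 → replaces 14 → [3, 4, 5, 7, 20, 26]
12 → replaces 20 → [3, 4, 5, 7, 12, 26]
Six tails, so the longest strictly increasing subsequence has length 6 (e.g. 3, 4, 13, 23, 25, 26).

6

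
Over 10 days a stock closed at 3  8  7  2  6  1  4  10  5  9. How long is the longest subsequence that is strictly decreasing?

Let dp[i] be the longest strictly decreasing subsequence ending at i:
i:      1  2  3  4  5  6  7  8  9 10
a[i]:   3  8  7  2  6  1  4 10  5  9
dp:     1  1  2  3  3  4  4  1  4  2
Maximum is 4.

4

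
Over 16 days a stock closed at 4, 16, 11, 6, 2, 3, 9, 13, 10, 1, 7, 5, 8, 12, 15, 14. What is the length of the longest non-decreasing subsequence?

Track the smallest tail for each achievable length (allowing ties):
4 → extends → [4]
16 → extends → [4, 16]
11 → replaces 16 → [4, 11]
6 → replaces 11 → [4, 6]
2 → replaces 4 → [2, 6]
3 → replaces 6 → [2, 3]
9 → extends → [2, 3, 9]
13 → extends → [2, 3, 9, 13]
10 → replaces 13 → [2, 3, 9, 10]
1 → replaces 2 → [1, 3, 9, 10]
7 → replaces 9 → [1, 3, 7, 10]
5 → replaces 7 → [1, 3, 5, 10]
8 → replaces 10 → [1, 3, 5, 8]
12 → extends → [1, 3, 5, 8, 12]
15 → extends → [1, 3, 5, 8, 12, 15]
14 → replaces 15 → [1, 3, 5, 8, 12, 14]
Six tails, so the longest non-decreasing subsequence has length 6 (e.g. 4, 6, 9, 10, 12, 15).

6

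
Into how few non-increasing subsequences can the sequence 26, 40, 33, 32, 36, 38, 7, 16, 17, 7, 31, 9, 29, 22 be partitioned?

Place each on the leftmost legal pile:
26 → new pile 1 (tops now [26])
40 → new pile 2 (tops now [26, 40])
33 → pile 2 (tops now [26, 33])
32 → pile 2 (tops now [26, 32])
36 → new pile 3 (tops now [26, 32, 36])
38 → new pile 4 (tops now [26, 32, 36, 38])
7 → pile 1 (tops now [7, 32, 36, 38])
16 → pile 2 (tops now [7, 16, 36, 38])
17 → pile 3 (tops now [7, 16, 17, 38])
7 → pile 1 (tops now [7, 16, 17, 38])
31 → pile 4 (tops now [7, 16, 17, 31])
9 → pile 2 (tops now [7, 9, 17, 31])
29 → pile 4 (tops now [7, 9, 17, 29])
22 → pile 4 (tops now [7, 9, 17, 22])
Four piles.

4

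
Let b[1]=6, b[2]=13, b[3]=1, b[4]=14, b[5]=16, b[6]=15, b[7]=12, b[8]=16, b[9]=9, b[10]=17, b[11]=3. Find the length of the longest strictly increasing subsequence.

6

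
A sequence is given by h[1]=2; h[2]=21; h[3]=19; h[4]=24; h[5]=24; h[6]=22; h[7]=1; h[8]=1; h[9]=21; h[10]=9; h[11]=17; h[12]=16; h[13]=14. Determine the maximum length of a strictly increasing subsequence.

Let dp[i] be the length of the longest such subsequence ending at index i:
i:      1  2  3  4  5  6  7  8  9 10 11 12 13
h[i]:   2 21 19 24 24 22  1  1 21  9 17 16 14
dp:     1  2  2  3  3  3  1  1  3  2  3  3  3
Maximum dp value is 3.

3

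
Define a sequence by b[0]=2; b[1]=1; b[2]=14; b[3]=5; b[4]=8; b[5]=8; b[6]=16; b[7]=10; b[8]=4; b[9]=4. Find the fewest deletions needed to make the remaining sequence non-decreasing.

Fewest deletions = n − (longest non-decreasing subsequence).
Patience tails:
2 → extends → [2]
1 → replaces 2 → [1]
14 → extends → [1, 14]
5 → replaces 14 → [1, 5]
8 → extends → [1, 5, 8]
8 → extends → [1, 5, 8, 8]
16 → extends → [1, 5, 8, 8, 16]
10 → replaces 16 → [1, 5, 8, 8, 10]
4 → replaces 5 → [1, 4, 8, 8, 10]
4 → replaces 8 → [1, 4, 4, 8, 10]
Longest non-decreasing subsequence has length 5, so deletions = 10 − 5 = 5.

5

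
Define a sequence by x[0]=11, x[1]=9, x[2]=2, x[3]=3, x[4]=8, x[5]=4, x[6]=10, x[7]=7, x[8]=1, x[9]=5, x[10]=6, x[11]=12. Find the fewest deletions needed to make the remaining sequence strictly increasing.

Fewest deletions = n − (longest strictly increasing subsequence).
i:      0  1  2  3  4  5  6  7  8  9 10 11
x[i]:  11  9  2  3  8  4 10  7  1  5  6 12
dp:     1  1  1  2  3  3  4  4  1  4  5  6
max dp = 6, so deletions = 12 − 6 = 6.

6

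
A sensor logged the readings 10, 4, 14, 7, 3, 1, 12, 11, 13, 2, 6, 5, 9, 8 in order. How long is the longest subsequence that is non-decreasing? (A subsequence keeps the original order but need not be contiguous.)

4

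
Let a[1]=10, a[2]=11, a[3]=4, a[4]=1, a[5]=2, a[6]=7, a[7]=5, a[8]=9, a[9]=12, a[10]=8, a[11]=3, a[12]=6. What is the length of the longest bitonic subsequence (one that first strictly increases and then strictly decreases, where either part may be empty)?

inc[i] = longest strictly increasing subsequence ending at i; dec[i] = longest strictly decreasing subsequence starting at i:
i:      1  2  3  4  5  6  7  8  9 10 11 12
a[i]:  10 11  4  1  2  7  5  9 12  8  3  6
inc:    1  2  1  1  2  3  3  4  5  4  3  4
dec:    4  4  2  1  1  3  2  3  3  2  1  1
Best peak at i=9 (value 12): inc=5, dec=3, length 5+3−1 = 7.

7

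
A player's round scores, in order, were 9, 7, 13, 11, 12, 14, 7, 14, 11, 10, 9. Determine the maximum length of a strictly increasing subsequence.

Let dp[i] be the length of the longest such subsequence ending at index i:
i:      1  2  3  4  5  6  7  8  9 10 11
a[i]:   9  7 13 11 12 14  7 14 11 10  9
dp:     1  1  2  2  3  4  1  4  2  2  2
Maximum dp value is 4.

4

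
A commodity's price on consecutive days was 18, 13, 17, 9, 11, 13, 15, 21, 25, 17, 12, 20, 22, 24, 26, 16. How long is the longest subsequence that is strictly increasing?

9

Let dp[i] be the length of the longest such subsequence ending at index i:
i:      1  2  3  4  5  6  7  8  9 10 11 12 13 14 15 16
a[i]:  18 13 17  9 11 13 15 21 25 17 12 20 22 24 26 16
dp:     1  1  2  1  2  3  4  5  6  5  3  6  7  8  9  5
Maximum dp value is 9.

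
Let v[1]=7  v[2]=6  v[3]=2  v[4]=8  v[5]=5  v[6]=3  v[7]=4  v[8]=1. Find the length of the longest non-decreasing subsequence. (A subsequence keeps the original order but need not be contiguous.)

Track the smallest tail for each achievable length (allowing ties):
7 → extends → [7]
6 → replaces 7 → [6]
2 → replaces 6 → [2]
8 → extends → [2, 8]
5 → replaces 8 → [2, 5]
3 → replaces 5 → [2, 3]
4 → extends → [2, 3, 4]
1 → replaces 2 → [1, 3, 4]
Three tails, so the longest non-decreasing subsequence has length 3 (e.g. 2, 3, 4).

3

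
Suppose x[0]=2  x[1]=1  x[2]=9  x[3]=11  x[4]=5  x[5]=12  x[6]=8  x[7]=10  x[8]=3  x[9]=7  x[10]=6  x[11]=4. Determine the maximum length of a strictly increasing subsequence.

4

Track the smallest tail for each achievable length (strict):
2 → extends → [2]
1 → replaces 2 → [1]
9 → extends → [1, 9]
11 → extends → [1, 9, 11]
5 → replaces 9 → [1, 5, 11]
12 → extends → [1, 5, 11, 12]
8 → replaces 11 → [1, 5, 8, 12]
10 → replaces 12 → [1, 5, 8, 10]
3 → replaces 5 → [1, 3, 8, 10]
7 → replaces 8 → [1, 3, 7, 10]
6 → replaces 7 → [1, 3, 6, 10]
4 → replaces 6 → [1, 3, 4, 10]
Four tails, so the longest strictly increasing subsequence has length 4 (e.g. 2, 9, 11, 12).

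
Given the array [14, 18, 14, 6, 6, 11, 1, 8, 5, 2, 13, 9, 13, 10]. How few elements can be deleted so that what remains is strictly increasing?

10

Fewest deletions = n − (longest strictly increasing subsequence).
Patience tails:
14 → extends → [14]
18 → extends → [14, 18]
14 → already a tail → [14, 18]
6 → replaces 14 → [6, 18]
6 → already a tail → [6, 18]
11 → replaces 18 → [6, 11]
1 → replaces 6 → [1, 11]
8 → replaces 11 → [1, 8]
5 → replaces 8 → [1, 5]
2 → replaces 5 → [1, 2]
13 → extends → [1, 2, 13]
9 → replaces 13 → [1, 2, 9]
13 → extends → [1, 2, 9, 13]
10 → replaces 13 → [1, 2, 9, 10]
Longest strictly increasing subsequence has length 4, so deletions = 14 − 4 = 10.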